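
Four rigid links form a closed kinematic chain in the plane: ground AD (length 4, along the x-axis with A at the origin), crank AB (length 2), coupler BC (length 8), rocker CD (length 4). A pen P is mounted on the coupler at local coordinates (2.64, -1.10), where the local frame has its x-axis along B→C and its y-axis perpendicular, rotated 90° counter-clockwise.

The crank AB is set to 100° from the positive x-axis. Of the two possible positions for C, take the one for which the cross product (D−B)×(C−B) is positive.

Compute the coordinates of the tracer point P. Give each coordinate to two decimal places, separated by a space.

A=(0,0), D=(4.00,0)
B = A + 2.00·(cos100°, sin100°) = (-0.3473, 1.9696)
|BD| = 4.7727
circle(B,8.00) ∩ circle(D,4.00): a=7.4150, h=3.0030
  candidates: C₊=(7.6461,1.6449) cross=14.333; C₋=(5.1675,-3.8258) cross=-14.333
  mode + wants cross > 0 → take C=(7.6461,1.6449) (cross=14.333)
ex = (C−B)/|BC| = (0.9992,-0.0406); ey = (0.0406,0.9992)
P = B + 2.64·ex + -1.10·ey = (2.2459,0.7634)

2.25 0.76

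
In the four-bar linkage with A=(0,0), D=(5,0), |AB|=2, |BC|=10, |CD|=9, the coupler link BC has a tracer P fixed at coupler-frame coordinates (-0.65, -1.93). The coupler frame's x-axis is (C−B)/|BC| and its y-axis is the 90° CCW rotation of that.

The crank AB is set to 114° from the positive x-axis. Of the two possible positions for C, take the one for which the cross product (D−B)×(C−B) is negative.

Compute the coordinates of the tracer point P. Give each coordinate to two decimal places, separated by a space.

A=(0,0), D=(5.00,0)
B = A + 2.00·(cos114°, sin114°) = (-0.8135, 1.8271)
|BD| = 6.0938
circle(B,10.00) ∩ circle(D,9.00): a=4.6059, h=8.8761
  candidates: C₊=(6.2418,8.9139) cross=54.090; C₋=(0.9192,-8.0217) cross=-54.090
  mode - wants cross < 0 → take C=(0.9192,-8.0217) (cross=-54.090)
ex = (C−B)/|BC| = (0.1733,-0.9849); ey = (0.9849,0.1733)
P = B + -0.65·ex + -1.93·ey = (-2.8269,2.1329)

-2.83 2.13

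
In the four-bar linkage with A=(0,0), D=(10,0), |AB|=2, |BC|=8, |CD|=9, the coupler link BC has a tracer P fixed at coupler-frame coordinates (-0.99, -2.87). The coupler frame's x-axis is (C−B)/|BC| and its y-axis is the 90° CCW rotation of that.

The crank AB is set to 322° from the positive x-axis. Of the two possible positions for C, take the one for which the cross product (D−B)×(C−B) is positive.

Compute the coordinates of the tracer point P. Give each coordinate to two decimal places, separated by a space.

4.07 -2.96

A=(0,0), D=(10.00,0)
B = A + 2.00·(cos322°, sin322°) = (1.5760, -1.2313)
|BD| = 8.5135
circle(B,8.00) ∩ circle(D,9.00): a=3.2583, h=7.3064
  candidates: C₊=(3.7434,6.4695) cross=62.203; C₋=(5.8568,-7.9896) cross=-62.203
  mode + wants cross > 0 → take C=(3.7434,6.4695) (cross=62.203)
ex = (C−B)/|BC| = (0.2709,0.9626); ey = (-0.9626,0.2709)
P = B + -0.99·ex + -2.87·ey = (4.0705,-2.9618)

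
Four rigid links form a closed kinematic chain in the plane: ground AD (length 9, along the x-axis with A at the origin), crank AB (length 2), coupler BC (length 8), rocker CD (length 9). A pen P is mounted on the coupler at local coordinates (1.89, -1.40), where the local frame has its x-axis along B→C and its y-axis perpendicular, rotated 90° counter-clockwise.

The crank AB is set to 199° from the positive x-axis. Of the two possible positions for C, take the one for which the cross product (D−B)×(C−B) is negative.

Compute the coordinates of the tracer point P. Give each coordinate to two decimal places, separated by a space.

-1.78 -3.00

A=(0,0), D=(9.00,0)
B = A + 2.00·(cos199°, sin199°) = (-1.8910, -0.6511)
|BD| = 10.9105
circle(B,8.00) ∩ circle(D,9.00): a=4.6762, h=6.4910
  candidates: C₊=(2.3894,6.1074) cross=70.820; C₋=(3.1642,-6.8515) cross=-70.820
  mode - wants cross < 0 → take C=(3.1642,-6.8515) (cross=-70.820)
ex = (C−B)/|BC| = (0.6319,-0.7750); ey = (0.7750,0.6319)
P = B + 1.89·ex + -1.40·ey = (-1.7818,-3.0006)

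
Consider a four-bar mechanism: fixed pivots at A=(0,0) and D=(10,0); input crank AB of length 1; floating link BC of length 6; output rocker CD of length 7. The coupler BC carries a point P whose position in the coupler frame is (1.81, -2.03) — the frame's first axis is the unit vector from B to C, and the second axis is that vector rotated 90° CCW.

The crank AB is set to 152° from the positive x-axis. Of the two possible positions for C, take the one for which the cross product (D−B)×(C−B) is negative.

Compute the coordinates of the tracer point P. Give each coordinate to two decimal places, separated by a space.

-0.73 -2.25

A=(0,0), D=(10.00,0)
B = A + 1.00·(cos152°, sin152°) = (-0.8829, 0.4695)
|BD| = 10.8931
circle(B,6.00) ∩ circle(D,7.00): a=4.8498, h=3.5326
  candidates: C₊=(4.1146,3.7898) cross=38.481; C₋=(3.8101,-3.2689) cross=-38.481
  mode - wants cross < 0 → take C=(3.8101,-3.2689) (cross=-38.481)
ex = (C−B)/|BC| = (0.7822,-0.6231); ey = (0.6231,0.7822)
P = B + 1.81·ex + -2.03·ey = (-0.7320,-2.2461)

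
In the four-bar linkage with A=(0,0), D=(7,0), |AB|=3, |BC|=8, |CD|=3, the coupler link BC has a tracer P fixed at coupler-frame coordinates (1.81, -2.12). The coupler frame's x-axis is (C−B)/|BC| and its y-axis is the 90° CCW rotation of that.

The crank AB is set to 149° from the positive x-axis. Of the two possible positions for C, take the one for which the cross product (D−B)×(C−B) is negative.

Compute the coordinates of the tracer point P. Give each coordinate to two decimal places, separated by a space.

-1.84 -1.15

A=(0,0), D=(7.00,0)
B = A + 3.00·(cos149°, sin149°) = (-2.5715, 1.5451)
|BD| = 9.6954
circle(B,8.00) ∩ circle(D,3.00): a=7.6841, h=2.2259
  candidates: C₊=(5.3691,2.5180) cross=21.581; C₋=(4.6597,-1.8769) cross=-21.581
  mode - wants cross < 0 → take C=(4.6597,-1.8769) (cross=-21.581)
ex = (C−B)/|BC| = (0.9039,-0.4278); ey = (0.4278,0.9039)
P = B + 1.81·ex + -2.12·ey = (-1.8423,-1.1454)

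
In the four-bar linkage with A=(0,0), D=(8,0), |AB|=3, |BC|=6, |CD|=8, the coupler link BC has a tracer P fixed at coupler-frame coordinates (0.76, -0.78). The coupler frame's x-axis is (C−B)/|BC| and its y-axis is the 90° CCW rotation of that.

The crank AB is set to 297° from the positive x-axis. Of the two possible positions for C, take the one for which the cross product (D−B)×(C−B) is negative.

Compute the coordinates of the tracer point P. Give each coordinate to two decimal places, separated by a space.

A=(0,0), D=(8.00,0)
B = A + 3.00·(cos297°, sin297°) = (1.3620, -2.6730)
|BD| = 7.1560
circle(B,6.00) ∩ circle(D,8.00): a=1.6216, h=5.7767
  candidates: C₊=(0.7084,3.2913) cross=41.338; C₋=(5.0240,-7.4259) cross=-41.338
  mode - wants cross < 0 → take C=(5.0240,-7.4259) (cross=-41.338)
ex = (C−B)/|BC| = (0.6103,-0.7921); ey = (0.7921,0.6103)
P = B + 0.76·ex + -0.78·ey = (1.2080,-3.7511)

1.21 -3.75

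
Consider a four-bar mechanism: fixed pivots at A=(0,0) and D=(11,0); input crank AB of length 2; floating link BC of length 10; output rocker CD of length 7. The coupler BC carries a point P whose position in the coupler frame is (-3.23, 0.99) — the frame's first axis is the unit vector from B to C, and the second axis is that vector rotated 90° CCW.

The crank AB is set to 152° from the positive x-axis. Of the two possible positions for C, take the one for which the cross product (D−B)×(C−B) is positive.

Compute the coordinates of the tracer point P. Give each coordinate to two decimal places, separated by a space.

A=(0,0), D=(11.00,0)
B = A + 2.00·(cos152°, sin152°) = (-1.7659, 0.9389)
|BD| = 12.8004
circle(B,10.00) ∩ circle(D,7.00): a=8.3923, h=5.4377
  candidates: C₊=(7.0027,5.7464) cross=69.605; C₋=(6.2049,-5.0997) cross=-69.605
  mode + wants cross > 0 → take C=(7.0027,5.7464) (cross=69.605)
ex = (C−B)/|BC| = (0.8769,0.4807); ey = (-0.4807,0.8769)
P = B + -3.23·ex + 0.99·ey = (-5.0741,0.2542)

-5.07 0.25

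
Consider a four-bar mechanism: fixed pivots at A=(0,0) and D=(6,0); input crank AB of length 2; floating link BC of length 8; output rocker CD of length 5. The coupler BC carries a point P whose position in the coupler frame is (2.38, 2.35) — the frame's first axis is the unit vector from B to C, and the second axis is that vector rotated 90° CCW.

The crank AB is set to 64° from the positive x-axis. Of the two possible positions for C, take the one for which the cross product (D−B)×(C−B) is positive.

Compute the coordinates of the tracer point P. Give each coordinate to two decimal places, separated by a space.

A=(0,0), D=(6.00,0)
B = A + 2.00·(cos64°, sin64°) = (0.8767, 1.7976)
|BD| = 5.4295
circle(B,8.00) ∩ circle(D,5.00): a=6.3062, h=4.9225
  candidates: C₊=(8.4571,4.3546) cross=26.727; C₋=(5.1976,-4.9352) cross=-26.727
  mode + wants cross > 0 → take C=(8.4571,4.3546) (cross=26.727)
ex = (C−B)/|BC| = (0.9475,0.3196); ey = (-0.3196,0.9475)
P = B + 2.38·ex + 2.35·ey = (2.3808,4.7850)

2.38 4.79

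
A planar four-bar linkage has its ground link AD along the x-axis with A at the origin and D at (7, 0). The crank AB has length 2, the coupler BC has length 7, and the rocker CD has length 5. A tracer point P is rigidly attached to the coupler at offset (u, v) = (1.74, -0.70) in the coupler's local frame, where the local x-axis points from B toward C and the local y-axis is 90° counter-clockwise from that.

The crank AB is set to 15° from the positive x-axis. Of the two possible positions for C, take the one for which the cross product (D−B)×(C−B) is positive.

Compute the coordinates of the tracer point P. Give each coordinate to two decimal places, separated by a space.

A=(0,0), D=(7.00,0)
B = A + 2.00·(cos15°, sin15°) = (1.9319, 0.5176)
|BD| = 5.0945
circle(B,7.00) ∩ circle(D,5.00): a=4.9027, h=4.9963
  candidates: C₊=(7.3169,4.9899) cross=25.454; C₋=(6.3015,-4.9510) cross=-25.454
  mode + wants cross > 0 → take C=(7.3169,4.9899) (cross=25.454)
ex = (C−B)/|BC| = (0.7693,0.6389); ey = (-0.6389,0.7693)
P = B + 1.74·ex + -0.70·ey = (3.7176,1.0908)

3.72 1.09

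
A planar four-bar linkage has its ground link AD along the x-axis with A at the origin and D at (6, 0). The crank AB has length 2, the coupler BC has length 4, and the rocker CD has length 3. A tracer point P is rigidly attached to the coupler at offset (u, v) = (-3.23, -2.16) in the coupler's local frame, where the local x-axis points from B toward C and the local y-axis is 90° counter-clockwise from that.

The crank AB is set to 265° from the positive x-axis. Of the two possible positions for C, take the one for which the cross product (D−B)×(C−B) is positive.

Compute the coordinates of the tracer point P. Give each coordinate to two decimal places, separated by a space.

-1.47 -5.66

A=(0,0), D=(6.00,0)
B = A + 2.00·(cos265°, sin265°) = (-0.1743, -1.9924)
|BD| = 6.4878
circle(B,4.00) ∩ circle(D,3.00): a=3.7834, h=1.2985
  candidates: C₊=(3.0275,0.4052) cross=8.424; C₋=(3.8250,-2.0663) cross=-8.424
  mode + wants cross > 0 → take C=(3.0275,0.4052) (cross=8.424)
ex = (C−B)/|BC| = (0.8005,0.5994); ey = (-0.5994,0.8005)
P = B + -3.23·ex + -2.16·ey = (-1.4651,-5.6574)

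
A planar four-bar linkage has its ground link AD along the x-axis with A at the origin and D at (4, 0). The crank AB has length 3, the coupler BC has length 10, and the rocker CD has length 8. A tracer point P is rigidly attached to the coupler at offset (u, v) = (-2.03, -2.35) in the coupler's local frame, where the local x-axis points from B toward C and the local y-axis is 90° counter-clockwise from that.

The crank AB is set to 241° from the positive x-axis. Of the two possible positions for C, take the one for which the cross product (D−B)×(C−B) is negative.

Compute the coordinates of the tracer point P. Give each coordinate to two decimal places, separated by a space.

-4.34 -3.77

A=(0,0), D=(4.00,0)
B = A + 3.00·(cos241°, sin241°) = (-1.4544, -2.6239)
|BD| = 6.0527
circle(B,10.00) ∩ circle(D,8.00): a=6.0002, h=7.9998
  candidates: C₊=(0.4848,7.1863) cross=48.421; C₋=(7.4206,-7.2318) cross=-48.421
  mode - wants cross < 0 → take C=(7.4206,-7.2318) (cross=-48.421)
ex = (C−B)/|BC| = (0.8875,-0.4608); ey = (0.4608,0.8875)
P = B + -2.03·ex + -2.35·ey = (-4.3389,-3.7741)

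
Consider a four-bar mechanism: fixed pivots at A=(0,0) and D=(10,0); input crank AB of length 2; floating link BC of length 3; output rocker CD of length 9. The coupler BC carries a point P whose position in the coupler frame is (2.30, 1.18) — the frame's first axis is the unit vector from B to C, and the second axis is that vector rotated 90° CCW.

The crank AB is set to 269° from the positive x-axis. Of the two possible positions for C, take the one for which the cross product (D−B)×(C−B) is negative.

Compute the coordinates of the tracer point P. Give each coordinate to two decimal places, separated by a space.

A=(0,0), D=(10.00,0)
B = A + 2.00·(cos269°, sin269°) = (-0.0349, -1.9997)
|BD| = 10.2322
circle(B,3.00) ∩ circle(D,9.00): a=1.5978, h=2.5391
  candidates: C₊=(1.0359,0.8027) cross=25.981; C₋=(2.0283,-4.1776) cross=-25.981
  mode - wants cross < 0 → take C=(2.0283,-4.1776) (cross=-25.981)
ex = (C−B)/|BC| = (0.6877,-0.7260); ey = (0.7260,0.6877)
P = B + 2.30·ex + 1.18·ey = (2.4035,-2.8579)

2.40 -2.86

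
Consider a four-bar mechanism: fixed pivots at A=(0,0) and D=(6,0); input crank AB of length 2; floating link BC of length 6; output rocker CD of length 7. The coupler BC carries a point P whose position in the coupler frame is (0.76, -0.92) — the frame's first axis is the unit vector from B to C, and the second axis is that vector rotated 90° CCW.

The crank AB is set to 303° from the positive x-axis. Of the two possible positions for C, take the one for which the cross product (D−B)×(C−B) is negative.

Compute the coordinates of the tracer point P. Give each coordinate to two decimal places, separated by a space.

A=(0,0), D=(6.00,0)
B = A + 2.00·(cos303°, sin303°) = (1.0893, -1.6773)
|BD| = 5.1893
circle(B,6.00) ∩ circle(D,7.00): a=1.3421, h=5.8480
  candidates: C₊=(0.4690,4.2905) cross=30.347; C₋=(4.2495,-6.7776) cross=-30.347
  mode - wants cross < 0 → take C=(4.2495,-6.7776) (cross=-30.347)
ex = (C−B)/|BC| = (0.5267,-0.8500); ey = (0.8500,0.5267)
P = B + 0.76·ex + -0.92·ey = (0.7075,-2.8079)

0.71 -2.81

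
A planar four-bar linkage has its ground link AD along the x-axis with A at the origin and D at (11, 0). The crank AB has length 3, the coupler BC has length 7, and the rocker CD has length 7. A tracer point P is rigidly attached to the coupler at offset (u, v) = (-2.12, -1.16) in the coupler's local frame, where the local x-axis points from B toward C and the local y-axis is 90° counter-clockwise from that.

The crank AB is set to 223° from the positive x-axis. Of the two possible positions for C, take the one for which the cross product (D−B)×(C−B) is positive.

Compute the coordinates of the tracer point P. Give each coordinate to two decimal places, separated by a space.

-3.58 -4.03

A=(0,0), D=(11.00,0)
B = A + 3.00·(cos223°, sin223°) = (-2.1941, -2.0460)
|BD| = 13.3518
circle(B,7.00) ∩ circle(D,7.00): a=6.6759, h=2.1054
  candidates: C₊=(4.0803,1.0575) cross=28.111; C₋=(4.7256,-3.1035) cross=-28.111
  mode + wants cross > 0 → take C=(4.0803,1.0575) (cross=28.111)
ex = (C−B)/|BC| = (0.8963,0.4434); ey = (-0.4434,0.8963)
P = B + -2.12·ex + -1.16·ey = (-3.5800,-4.0257)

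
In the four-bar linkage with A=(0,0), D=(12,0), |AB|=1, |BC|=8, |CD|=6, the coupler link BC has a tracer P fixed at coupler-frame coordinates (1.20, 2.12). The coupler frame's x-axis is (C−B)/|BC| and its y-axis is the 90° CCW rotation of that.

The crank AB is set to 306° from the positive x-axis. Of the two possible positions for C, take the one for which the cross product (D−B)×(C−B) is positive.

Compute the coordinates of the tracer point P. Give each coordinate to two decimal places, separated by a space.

0.40 1.62

A=(0,0), D=(12.00,0)
B = A + 1.00·(cos306°, sin306°) = (0.5878, -0.8090)
|BD| = 11.4409
circle(B,8.00) ∩ circle(D,6.00): a=6.9441, h=3.9723
  candidates: C₊=(7.2336,3.6444) cross=45.447; C₋=(7.7954,-4.2804) cross=-45.447
  mode + wants cross > 0 → take C=(7.2336,3.6444) (cross=45.447)
ex = (C−B)/|BC| = (0.8307,0.5567); ey = (-0.5567,0.8307)
P = B + 1.20·ex + 2.12·ey = (0.4045,1.6201)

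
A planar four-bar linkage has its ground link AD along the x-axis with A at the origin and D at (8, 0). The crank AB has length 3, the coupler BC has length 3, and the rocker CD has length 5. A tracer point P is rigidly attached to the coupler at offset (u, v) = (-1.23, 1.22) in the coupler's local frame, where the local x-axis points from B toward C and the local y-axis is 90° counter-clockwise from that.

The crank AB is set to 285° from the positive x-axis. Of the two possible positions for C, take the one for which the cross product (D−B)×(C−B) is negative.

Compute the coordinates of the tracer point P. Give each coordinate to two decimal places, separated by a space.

-0.55 -1.78

A=(0,0), D=(8.00,0)
B = A + 3.00·(cos285°, sin285°) = (0.7765, -2.8978)
|BD| = 7.7831
circle(B,3.00) ∩ circle(D,5.00): a=2.8637, h=0.8940
  candidates: C₊=(3.1014,-1.0018) cross=6.958; C₋=(3.7671,-2.6613) cross=-6.958
  mode - wants cross < 0 → take C=(3.7671,-2.6613) (cross=-6.958)
ex = (C−B)/|BC| = (0.9969,0.0788); ey = (-0.0788,0.9969)
P = B + -1.23·ex + 1.22·ey = (-0.5459,-1.7785)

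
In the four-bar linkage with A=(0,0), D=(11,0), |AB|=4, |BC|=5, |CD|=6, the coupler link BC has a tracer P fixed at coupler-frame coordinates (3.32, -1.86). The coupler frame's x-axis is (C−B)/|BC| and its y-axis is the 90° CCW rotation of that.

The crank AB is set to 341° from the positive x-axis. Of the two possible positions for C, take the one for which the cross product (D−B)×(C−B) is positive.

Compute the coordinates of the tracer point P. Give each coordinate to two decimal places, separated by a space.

6.89 0.90

A=(0,0), D=(11.00,0)
B = A + 4.00·(cos341°, sin341°) = (3.7821, -1.3023)
|BD| = 7.3345
circle(B,5.00) ∩ circle(D,6.00): a=2.9173, h=4.0607
  candidates: C₊=(5.9321,3.2119) cross=29.783; C₋=(7.3741,-4.7804) cross=-29.783
  mode + wants cross > 0 → take C=(5.9321,3.2119) (cross=29.783)
ex = (C−B)/|BC| = (0.4300,0.9028); ey = (-0.9028,0.4300)
P = B + 3.32·ex + -1.86·ey = (6.8889,0.8953)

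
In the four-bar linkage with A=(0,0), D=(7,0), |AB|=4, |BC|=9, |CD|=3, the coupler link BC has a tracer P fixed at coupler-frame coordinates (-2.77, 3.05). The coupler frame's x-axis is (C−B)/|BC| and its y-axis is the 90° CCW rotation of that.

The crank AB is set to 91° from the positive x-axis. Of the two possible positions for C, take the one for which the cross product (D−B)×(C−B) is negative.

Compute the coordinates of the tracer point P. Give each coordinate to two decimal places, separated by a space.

0.40 8.09

A=(0,0), D=(7.00,0)
B = A + 4.00·(cos91°, sin91°) = (-0.0698, 3.9994)
|BD| = 8.1226
circle(B,9.00) ∩ circle(D,3.00): a=8.4934, h=2.9770
  candidates: C₊=(8.7885,2.4086) cross=24.181; C₋=(5.8569,-2.7737) cross=-24.181
  mode - wants cross < 0 → take C=(5.8569,-2.7737) (cross=-24.181)
ex = (C−B)/|BC| = (0.6585,-0.7526); ey = (0.7526,0.6585)
P = B + -2.77·ex + 3.05·ey = (0.4014,8.0925)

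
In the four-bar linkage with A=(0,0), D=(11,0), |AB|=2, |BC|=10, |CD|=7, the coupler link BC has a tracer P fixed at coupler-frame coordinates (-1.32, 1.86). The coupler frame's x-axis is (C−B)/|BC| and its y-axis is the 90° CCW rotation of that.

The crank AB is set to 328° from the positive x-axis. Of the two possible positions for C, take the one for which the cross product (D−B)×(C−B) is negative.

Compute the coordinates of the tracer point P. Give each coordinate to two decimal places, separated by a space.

A=(0,0), D=(11.00,0)
B = A + 2.00·(cos328°, sin328°) = (1.6961, -1.0598)
|BD| = 9.3641
circle(B,10.00) ∩ circle(D,7.00): a=7.4052, h=6.7203
  candidates: C₊=(8.2931,6.4554) cross=62.930; C₋=(9.8143,-6.8989) cross=-62.930
  mode - wants cross < 0 → take C=(9.8143,-6.8989) (cross=-62.930)
ex = (C−B)/|BC| = (0.8118,-0.5839); ey = (0.5839,0.8118)
P = B + -1.32·ex + 1.86·ey = (1.7105,1.2209)

1.71 1.22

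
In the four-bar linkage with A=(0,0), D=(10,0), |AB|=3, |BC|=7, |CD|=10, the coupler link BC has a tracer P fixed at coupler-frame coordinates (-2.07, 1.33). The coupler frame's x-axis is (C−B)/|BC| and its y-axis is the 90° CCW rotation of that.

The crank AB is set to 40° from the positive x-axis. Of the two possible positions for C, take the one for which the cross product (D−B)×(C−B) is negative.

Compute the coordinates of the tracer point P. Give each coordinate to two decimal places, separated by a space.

A=(0,0), D=(10.00,0)
B = A + 3.00·(cos40°, sin40°) = (2.2981, 1.9284)
|BD| = 7.9396
circle(B,7.00) ∩ circle(D,10.00): a=0.7581, h=6.9588
  candidates: C₊=(4.7236,8.4947) cross=55.250; C₋=(1.3433,-5.0062) cross=-55.250
  mode - wants cross < 0 → take C=(1.3433,-5.0062) (cross=-55.250)
ex = (C−B)/|BC| = (-0.1364,-0.9907); ey = (0.9907,-0.1364)
P = B + -2.07·ex + 1.33·ey = (3.8980,3.7976)

3.90 3.80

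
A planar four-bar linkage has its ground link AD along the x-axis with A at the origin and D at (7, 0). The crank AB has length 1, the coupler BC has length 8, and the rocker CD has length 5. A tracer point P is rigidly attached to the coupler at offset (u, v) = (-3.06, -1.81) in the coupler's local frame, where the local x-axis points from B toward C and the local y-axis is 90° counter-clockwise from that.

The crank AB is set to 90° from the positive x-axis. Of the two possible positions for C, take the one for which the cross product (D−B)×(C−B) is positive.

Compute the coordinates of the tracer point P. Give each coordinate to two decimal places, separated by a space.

A=(0,0), D=(7.00,0)
B = A + 1.00·(cos90°, sin90°) = (0.0000, 1.0000)
|BD| = 7.0711
circle(B,8.00) ∩ circle(D,5.00): a=6.2933, h=4.9391
  candidates: C₊=(6.9285,4.9995) cross=34.925; C₋=(5.5315,-4.7795) cross=-34.925
  mode + wants cross > 0 → take C=(6.9285,4.9995) (cross=34.925)
ex = (C−B)/|BC| = (0.8661,0.4999); ey = (-0.4999,0.8661)
P = B + -3.06·ex + -1.81·ey = (-1.7453,-2.0974)

-1.75 -2.10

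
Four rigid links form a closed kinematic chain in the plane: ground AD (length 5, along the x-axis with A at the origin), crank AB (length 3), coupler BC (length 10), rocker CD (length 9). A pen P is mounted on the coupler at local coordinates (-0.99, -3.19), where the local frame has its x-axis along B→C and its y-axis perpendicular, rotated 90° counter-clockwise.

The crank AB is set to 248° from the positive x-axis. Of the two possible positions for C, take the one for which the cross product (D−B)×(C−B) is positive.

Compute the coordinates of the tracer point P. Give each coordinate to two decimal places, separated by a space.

A=(0,0), D=(5.00,0)
B = A + 3.00·(cos248°, sin248°) = (-1.1238, -2.7816)
|BD| = 6.7259
circle(B,10.00) ∩ circle(D,9.00): a=4.7754, h=8.7861
  candidates: C₊=(-0.4095,7.1929) cross=59.095; C₋=(6.8576,-8.8062) cross=-59.095
  mode + wants cross > 0 → take C=(-0.4095,7.1929) (cross=59.095)
ex = (C−B)/|BC| = (0.0714,0.9974); ey = (-0.9974,0.0714)
P = B + -0.99·ex + -3.19·ey = (1.9873,-3.9969)

1.99 -4.00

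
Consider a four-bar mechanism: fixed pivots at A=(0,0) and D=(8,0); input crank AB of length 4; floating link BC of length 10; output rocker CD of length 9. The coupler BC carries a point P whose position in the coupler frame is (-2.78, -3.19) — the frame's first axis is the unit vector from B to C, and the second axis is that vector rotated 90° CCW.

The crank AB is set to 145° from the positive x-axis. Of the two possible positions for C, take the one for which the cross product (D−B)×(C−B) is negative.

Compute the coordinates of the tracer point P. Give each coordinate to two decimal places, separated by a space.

-7.42 3.13

A=(0,0), D=(8.00,0)
B = A + 4.00·(cos145°, sin145°) = (-3.2766, 2.2943)
|BD| = 11.5076
circle(B,10.00) ∩ circle(D,9.00): a=6.5794, h=7.5307
  candidates: C₊=(4.6721,8.3621) cross=86.661; C₋=(1.6692,-6.3970) cross=-86.661
  mode - wants cross < 0 → take C=(1.6692,-6.3970) (cross=-86.661)
ex = (C−B)/|BC| = (0.4946,-0.8691); ey = (0.8691,0.4946)
P = B + -2.78·ex + -3.19·ey = (-7.4241,3.1328)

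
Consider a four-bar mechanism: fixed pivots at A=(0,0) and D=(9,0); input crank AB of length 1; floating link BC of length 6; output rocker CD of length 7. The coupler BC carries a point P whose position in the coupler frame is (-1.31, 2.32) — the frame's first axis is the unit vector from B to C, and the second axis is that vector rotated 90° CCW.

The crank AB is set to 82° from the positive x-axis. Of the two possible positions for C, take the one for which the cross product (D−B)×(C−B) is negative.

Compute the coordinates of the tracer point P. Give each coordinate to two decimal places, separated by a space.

A=(0,0), D=(9.00,0)
B = A + 1.00·(cos82°, sin82°) = (0.1392, 0.9903)
|BD| = 8.9160
circle(B,6.00) ∩ circle(D,7.00): a=3.7290, h=4.7005
  candidates: C₊=(4.3671,5.2475) cross=41.910; C₋=(3.3230,-4.0953) cross=-41.910
  mode - wants cross < 0 → take C=(3.3230,-4.0953) (cross=-41.910)
ex = (C−B)/|BC| = (0.5306,-0.8476); ey = (0.8476,0.5306)
P = B + -1.31·ex + 2.32·ey = (1.4105,3.3317)

1.41 3.33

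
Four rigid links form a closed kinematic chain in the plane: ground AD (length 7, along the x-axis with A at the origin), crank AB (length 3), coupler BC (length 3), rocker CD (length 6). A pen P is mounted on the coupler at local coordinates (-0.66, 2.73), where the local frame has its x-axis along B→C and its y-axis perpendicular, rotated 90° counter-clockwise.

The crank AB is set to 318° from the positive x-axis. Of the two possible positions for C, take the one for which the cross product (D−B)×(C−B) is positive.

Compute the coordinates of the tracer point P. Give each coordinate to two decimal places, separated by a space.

A=(0,0), D=(7.00,0)
B = A + 3.00·(cos318°, sin318°) = (2.2294, -2.0074)
|BD| = 5.1757
circle(B,3.00) ∩ circle(D,6.00): a=-0.0205, h=2.9999
  candidates: C₊=(1.0470,0.7498) cross=15.527; C₋=(3.3741,-4.7804) cross=-15.527
  mode + wants cross > 0 → take C=(1.0470,0.7498) (cross=15.527)
ex = (C−B)/|BC| = (-0.3941,0.9191); ey = (-0.9191,-0.3941)
P = B + -0.66·ex + 2.73·ey = (-0.0195,-3.6900)

-0.02 -3.69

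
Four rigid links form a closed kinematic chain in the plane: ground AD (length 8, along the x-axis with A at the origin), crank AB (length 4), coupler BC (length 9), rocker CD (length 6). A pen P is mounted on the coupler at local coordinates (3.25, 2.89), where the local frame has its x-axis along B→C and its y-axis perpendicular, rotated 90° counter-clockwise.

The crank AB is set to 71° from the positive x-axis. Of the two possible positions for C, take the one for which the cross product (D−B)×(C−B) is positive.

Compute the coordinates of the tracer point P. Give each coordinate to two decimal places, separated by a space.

3.90 7.27

A=(0,0), D=(8.00,0)
B = A + 4.00·(cos71°, sin71°) = (1.3023, 3.7821)
|BD| = 7.6918
circle(B,9.00) ∩ circle(D,6.00): a=6.7711, h=5.9289
  candidates: C₊=(10.1136,5.6154) cross=45.604; C₋=(4.2830,-4.7100) cross=-45.604
  mode + wants cross > 0 → take C=(10.1136,5.6154) (cross=45.604)
ex = (C−B)/|BC| = (0.9790,0.2037); ey = (-0.2037,0.9790)
P = B + 3.25·ex + 2.89·ey = (3.8954,7.2735)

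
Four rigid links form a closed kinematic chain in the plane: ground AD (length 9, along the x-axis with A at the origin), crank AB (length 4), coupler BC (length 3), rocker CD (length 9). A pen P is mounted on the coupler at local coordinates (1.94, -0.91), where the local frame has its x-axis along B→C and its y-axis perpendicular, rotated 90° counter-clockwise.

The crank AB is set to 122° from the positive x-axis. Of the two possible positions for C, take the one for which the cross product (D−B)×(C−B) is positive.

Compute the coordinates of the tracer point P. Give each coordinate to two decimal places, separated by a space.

-0.07 2.77

A=(0,0), D=(9.00,0)
B = A + 4.00·(cos122°, sin122°) = (-2.1197, 3.3922)
|BD| = 11.6256
circle(B,3.00) ∩ circle(D,9.00): a=2.7162, h=1.2737
  candidates: C₊=(0.8500,3.8180) cross=14.808; C₋=(0.1066,1.3813) cross=-14.808
  mode + wants cross > 0 → take C=(0.8500,3.8180) (cross=14.808)
ex = (C−B)/|BC| = (0.9899,0.1419); ey = (-0.1419,0.9899)
P = B + 1.94·ex + -0.91·ey = (-0.0702,2.7667)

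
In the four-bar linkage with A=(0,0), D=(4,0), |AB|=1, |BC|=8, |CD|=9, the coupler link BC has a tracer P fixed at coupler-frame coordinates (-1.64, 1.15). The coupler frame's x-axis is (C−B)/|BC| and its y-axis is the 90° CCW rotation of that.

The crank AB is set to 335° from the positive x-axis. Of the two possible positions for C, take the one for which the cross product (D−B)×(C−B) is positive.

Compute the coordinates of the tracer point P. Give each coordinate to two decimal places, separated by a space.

0.26 -2.32

A=(0,0), D=(4.00,0)
B = A + 1.00·(cos335°, sin335°) = (0.9063, -0.4226)
|BD| = 3.1224
circle(B,8.00) ∩ circle(D,9.00): a=-1.1610, h=7.9153
  candidates: C₊=(-1.3154,7.2627) cross=24.715; C₋=(0.8273,-8.4222) cross=-24.715
  mode + wants cross > 0 → take C=(-1.3154,7.2627) (cross=24.715)
ex = (C−B)/|BC| = (-0.2777,0.9607); ey = (-0.9607,-0.2777)
P = B + -1.64·ex + 1.15·ey = (0.2570,-2.3175)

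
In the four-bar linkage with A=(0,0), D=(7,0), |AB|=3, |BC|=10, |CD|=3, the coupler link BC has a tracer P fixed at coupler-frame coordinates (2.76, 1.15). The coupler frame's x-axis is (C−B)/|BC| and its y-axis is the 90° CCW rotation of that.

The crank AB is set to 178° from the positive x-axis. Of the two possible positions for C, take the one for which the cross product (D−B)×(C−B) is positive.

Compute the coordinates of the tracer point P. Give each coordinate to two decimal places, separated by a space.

A=(0,0), D=(7.00,0)
B = A + 3.00·(cos178°, sin178°) = (-2.9982, 0.1047)
|BD| = 9.9987
circle(B,10.00) ∩ circle(D,3.00): a=9.5499, h=2.9662
  candidates: C₊=(6.5823,2.9708) cross=29.659; C₋=(6.5202,-2.9614) cross=-29.659
  mode + wants cross > 0 → take C=(6.5823,2.9708) (cross=29.659)
ex = (C−B)/|BC| = (0.9580,0.2866); ey = (-0.2866,0.9580)
P = B + 2.76·ex + 1.15·ey = (-0.6836,1.9975)

-0.68 2.00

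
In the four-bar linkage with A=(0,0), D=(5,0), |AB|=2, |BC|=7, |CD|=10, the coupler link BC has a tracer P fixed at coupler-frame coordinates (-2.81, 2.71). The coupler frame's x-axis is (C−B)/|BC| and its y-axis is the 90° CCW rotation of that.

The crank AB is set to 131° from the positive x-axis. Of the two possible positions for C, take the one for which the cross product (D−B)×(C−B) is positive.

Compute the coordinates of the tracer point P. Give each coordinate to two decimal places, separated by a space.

-4.38 -0.90

A=(0,0), D=(5.00,0)
B = A + 2.00·(cos131°, sin131°) = (-1.3121, 1.5094)
|BD| = 6.4901
circle(B,7.00) ∩ circle(D,10.00): a=-0.6840, h=6.9665
  candidates: C₊=(-0.3572,8.4440) cross=45.213; C₋=(-3.5976,-5.1070) cross=-45.213
  mode + wants cross > 0 → take C=(-0.3572,8.4440) (cross=45.213)
ex = (C−B)/|BC| = (0.1364,0.9907); ey = (-0.9907,0.1364)
P = B + -2.81·ex + 2.71·ey = (-4.3801,-0.9046)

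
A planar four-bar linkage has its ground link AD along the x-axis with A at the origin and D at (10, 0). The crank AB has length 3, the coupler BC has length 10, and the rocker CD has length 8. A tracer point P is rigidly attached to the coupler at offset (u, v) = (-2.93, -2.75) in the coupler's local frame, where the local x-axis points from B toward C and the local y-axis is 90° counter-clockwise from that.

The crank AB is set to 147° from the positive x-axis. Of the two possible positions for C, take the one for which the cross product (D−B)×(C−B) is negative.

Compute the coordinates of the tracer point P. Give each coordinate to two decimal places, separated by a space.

A=(0,0), D=(10.00,0)
B = A + 3.00·(cos147°, sin147°) = (-2.5160, 1.6339)
|BD| = 12.6222
circle(B,10.00) ∩ circle(D,8.00): a=7.7372, h=6.3353
  candidates: C₊=(5.9761,6.9144) cross=79.966; C₋=(4.3360,-5.6497) cross=-79.966
  mode - wants cross < 0 → take C=(4.3360,-5.6497) (cross=-79.966)
ex = (C−B)/|BC| = (0.6852,-0.7284); ey = (0.7284,0.6852)
P = B + -2.93·ex + -2.75·ey = (-6.5266,1.8837)

-6.53 1.88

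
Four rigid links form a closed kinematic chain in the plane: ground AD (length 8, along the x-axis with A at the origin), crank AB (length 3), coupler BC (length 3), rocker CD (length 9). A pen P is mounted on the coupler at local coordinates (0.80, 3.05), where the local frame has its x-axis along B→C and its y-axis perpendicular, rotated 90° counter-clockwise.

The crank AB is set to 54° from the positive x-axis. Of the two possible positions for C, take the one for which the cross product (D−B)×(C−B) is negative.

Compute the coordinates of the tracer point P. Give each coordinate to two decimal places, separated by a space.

2.39 -0.66

A=(0,0), D=(8.00,0)
B = A + 3.00·(cos54°, sin54°) = (1.7634, 2.4271)
|BD| = 6.6923
circle(B,3.00) ∩ circle(D,9.00): a=-2.0332, h=2.2059
  candidates: C₊=(0.6686,5.2202) cross=14.762; C₋=(-0.9314,1.1087) cross=-14.762
  mode - wants cross < 0 → take C=(-0.9314,1.1087) (cross=-14.762)
ex = (C−B)/|BC| = (-0.8983,-0.4394); ey = (0.4394,-0.8983)
P = B + 0.80·ex + 3.05·ey = (2.3851,-0.6642)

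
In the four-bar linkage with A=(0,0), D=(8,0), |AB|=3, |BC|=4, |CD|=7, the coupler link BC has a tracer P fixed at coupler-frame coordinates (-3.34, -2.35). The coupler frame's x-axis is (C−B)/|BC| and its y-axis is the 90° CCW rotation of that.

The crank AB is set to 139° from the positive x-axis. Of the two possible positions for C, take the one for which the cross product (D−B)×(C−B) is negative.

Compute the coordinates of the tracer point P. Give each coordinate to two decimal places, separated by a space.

-6.35 1.97

A=(0,0), D=(8.00,0)
B = A + 3.00·(cos139°, sin139°) = (-2.2641, 1.9682)
|BD| = 10.4511
circle(B,4.00) ∩ circle(D,7.00): a=3.6468, h=1.6435
  candidates: C₊=(1.6269,2.8955) cross=17.176; C₋=(1.0079,-0.3326) cross=-17.176
  mode - wants cross < 0 → take C=(1.0079,-0.3326) (cross=-17.176)
ex = (C−B)/|BC| = (0.8180,-0.5752); ey = (0.5752,0.8180)
P = B + -3.34·ex + -2.35·ey = (-6.3480,1.9670)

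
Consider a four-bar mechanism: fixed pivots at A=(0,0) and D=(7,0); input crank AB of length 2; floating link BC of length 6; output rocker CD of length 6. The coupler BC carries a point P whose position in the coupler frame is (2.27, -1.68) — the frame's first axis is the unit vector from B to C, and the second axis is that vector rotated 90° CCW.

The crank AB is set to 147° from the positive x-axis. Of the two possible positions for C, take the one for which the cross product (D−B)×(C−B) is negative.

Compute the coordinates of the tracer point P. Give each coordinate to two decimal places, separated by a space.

A=(0,0), D=(7.00,0)
B = A + 2.00·(cos147°, sin147°) = (-1.6773, 1.0893)
|BD| = 8.7454
circle(B,6.00) ∩ circle(D,6.00): a=4.3727, h=4.1084
  candidates: C₊=(3.1731,4.6211) cross=35.930; C₋=(2.1496,-3.5318) cross=-35.930
  mode - wants cross < 0 → take C=(2.1496,-3.5318) (cross=-35.930)
ex = (C−B)/|BC| = (0.6378,-0.7702); ey = (0.7702,0.6378)
P = B + 2.27·ex + -1.68·ey = (-1.5234,-1.7306)

-1.52 -1.73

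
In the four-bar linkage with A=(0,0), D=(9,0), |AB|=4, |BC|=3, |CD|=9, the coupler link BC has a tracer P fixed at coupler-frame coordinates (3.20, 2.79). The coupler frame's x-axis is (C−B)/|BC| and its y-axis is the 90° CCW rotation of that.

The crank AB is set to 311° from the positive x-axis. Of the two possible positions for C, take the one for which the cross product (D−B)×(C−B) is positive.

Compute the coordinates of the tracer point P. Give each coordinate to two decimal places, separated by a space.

A=(0,0), D=(9.00,0)
B = A + 4.00·(cos311°, sin311°) = (2.6242, -3.0188)
|BD| = 7.0543
circle(B,3.00) ∩ circle(D,9.00): a=-1.5761, h=2.5526
  candidates: C₊=(0.1074,-1.3862) cross=18.007; C₋=(2.2922,-6.0004) cross=-18.007
  mode + wants cross > 0 → take C=(0.1074,-1.3862) (cross=18.007)
ex = (C−B)/|BC| = (-0.8389,0.5442); ey = (-0.5442,-0.8389)
P = B + 3.20·ex + 2.79·ey = (-1.5787,-3.6180)

-1.58 -3.62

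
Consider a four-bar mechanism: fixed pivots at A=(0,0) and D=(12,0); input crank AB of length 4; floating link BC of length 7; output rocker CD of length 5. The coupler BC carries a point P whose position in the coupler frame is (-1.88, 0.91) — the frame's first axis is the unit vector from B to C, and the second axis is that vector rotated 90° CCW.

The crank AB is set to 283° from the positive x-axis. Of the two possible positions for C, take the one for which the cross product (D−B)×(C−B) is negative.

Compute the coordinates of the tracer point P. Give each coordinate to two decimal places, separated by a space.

-1.11 -3.32

A=(0,0), D=(12.00,0)
B = A + 4.00·(cos283°, sin283°) = (0.8998, -3.8975)
|BD| = 11.7646
circle(B,7.00) ∩ circle(D,5.00): a=6.9023, h=1.1655
  candidates: C₊=(7.0262,-0.5111) cross=13.712; C₋=(7.7984,-2.7105) cross=-13.712
  mode - wants cross < 0 → take C=(7.7984,-2.7105) (cross=-13.712)
ex = (C−B)/|BC| = (0.9855,0.1696); ey = (-0.1696,0.9855)
P = B + -1.88·ex + 0.91·ey = (-1.1073,-3.3194)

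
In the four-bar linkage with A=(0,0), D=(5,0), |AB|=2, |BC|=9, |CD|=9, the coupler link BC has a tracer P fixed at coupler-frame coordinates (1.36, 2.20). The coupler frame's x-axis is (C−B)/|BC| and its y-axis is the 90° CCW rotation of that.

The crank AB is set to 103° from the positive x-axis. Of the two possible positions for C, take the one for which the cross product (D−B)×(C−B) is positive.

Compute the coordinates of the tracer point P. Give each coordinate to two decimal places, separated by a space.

-1.33 4.38

A=(0,0), D=(5.00,0)
B = A + 2.00·(cos103°, sin103°) = (-0.4499, 1.9487)
|BD| = 5.7878
circle(B,9.00) ∩ circle(D,9.00): a=2.8939, h=8.5220
  candidates: C₊=(5.1444,8.9988) cross=49.324; C₋=(-0.5943,-7.0501) cross=-49.324
  mode + wants cross > 0 → take C=(5.1444,8.9988) (cross=49.324)
ex = (C−B)/|BC| = (0.6216,0.7833); ey = (-0.7833,0.6216)
P = B + 1.36·ex + 2.20·ey = (-1.3279,4.3816)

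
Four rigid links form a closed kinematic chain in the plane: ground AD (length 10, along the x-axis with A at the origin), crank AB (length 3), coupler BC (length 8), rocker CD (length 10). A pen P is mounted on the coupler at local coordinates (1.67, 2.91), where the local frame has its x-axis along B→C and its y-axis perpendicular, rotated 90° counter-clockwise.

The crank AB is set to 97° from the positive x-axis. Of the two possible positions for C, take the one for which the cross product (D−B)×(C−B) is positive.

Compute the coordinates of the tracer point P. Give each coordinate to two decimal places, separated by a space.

A=(0,0), D=(10.00,0)
B = A + 3.00·(cos97°, sin97°) = (-0.3656, 2.9776)
|BD| = 10.7848
circle(B,8.00) ∩ circle(D,10.00): a=3.7234, h=7.0807
  candidates: C₊=(5.1680,8.7551) cross=76.364; C₋=(1.2581,-4.8559) cross=-76.364
  mode + wants cross > 0 → take C=(5.1680,8.7551) (cross=76.364)
ex = (C−B)/|BC| = (0.6917,0.7222); ey = (-0.7222,0.6917)
P = B + 1.67·ex + 2.91·ey = (-1.3120,6.1965)

-1.31 6.20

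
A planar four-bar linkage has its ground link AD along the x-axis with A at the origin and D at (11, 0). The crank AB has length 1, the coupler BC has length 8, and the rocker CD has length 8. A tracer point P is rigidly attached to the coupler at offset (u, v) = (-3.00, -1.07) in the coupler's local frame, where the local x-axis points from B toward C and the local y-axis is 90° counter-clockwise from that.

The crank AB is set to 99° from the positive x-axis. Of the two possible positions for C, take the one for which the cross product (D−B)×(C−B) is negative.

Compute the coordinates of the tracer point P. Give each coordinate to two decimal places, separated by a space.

-2.89 2.63

A=(0,0), D=(11.00,0)
B = A + 1.00·(cos99°, sin99°) = (-0.1564, 0.9877)
|BD| = 11.2001
circle(B,8.00) ∩ circle(D,8.00): a=5.6000, h=5.7131
  candidates: C₊=(5.9256,6.1847) cross=63.987; C₋=(4.9180,-5.1970) cross=-63.987
  mode - wants cross < 0 → take C=(4.9180,-5.1970) (cross=-63.987)
ex = (C−B)/|BC| = (0.6343,-0.7731); ey = (0.7731,0.6343)
P = B + -3.00·ex + -1.07·ey = (-2.8865,2.6282)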